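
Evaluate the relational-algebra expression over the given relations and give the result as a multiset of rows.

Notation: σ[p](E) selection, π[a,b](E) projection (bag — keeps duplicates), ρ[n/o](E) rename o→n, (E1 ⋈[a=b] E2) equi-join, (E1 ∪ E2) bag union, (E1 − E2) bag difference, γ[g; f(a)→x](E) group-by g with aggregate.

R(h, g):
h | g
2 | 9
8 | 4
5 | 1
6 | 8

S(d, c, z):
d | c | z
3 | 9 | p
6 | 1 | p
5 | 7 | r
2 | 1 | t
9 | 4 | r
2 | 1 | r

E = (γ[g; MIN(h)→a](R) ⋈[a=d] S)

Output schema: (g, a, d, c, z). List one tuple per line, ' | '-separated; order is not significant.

Row counts bottom-up:
  R → 4
  γ[g; MIN(h)→a](R) → 4
  S → 6
  (γ[g; MIN(h)→a](R) ⋈[a=d] S) → 4

== RESULT ==
g | a | d | c | z
1 | 5 | 5 | 7 | r
8 | 6 | 6 | 1 | p
9 | 2 | 2 | 1 | r
9 | 2 | 2 | 1 | t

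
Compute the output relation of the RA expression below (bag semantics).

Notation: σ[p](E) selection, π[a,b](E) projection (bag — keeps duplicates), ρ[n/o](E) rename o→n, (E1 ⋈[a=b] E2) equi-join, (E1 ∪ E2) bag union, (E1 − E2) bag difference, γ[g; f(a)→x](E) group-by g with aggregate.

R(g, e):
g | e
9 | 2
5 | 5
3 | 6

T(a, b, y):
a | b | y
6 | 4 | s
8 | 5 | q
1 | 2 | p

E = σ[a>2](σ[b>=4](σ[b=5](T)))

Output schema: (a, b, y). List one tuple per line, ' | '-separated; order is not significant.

Subexpression sizes:
  T → 3
  σ[b=5](T) → 1
  σ[b>=4](σ[b=5](T)) → 1
  σ[a>2](σ[b>=4](σ[b=5](T))) → 1

== RESULT ==
a | b | y
8 | 5 | q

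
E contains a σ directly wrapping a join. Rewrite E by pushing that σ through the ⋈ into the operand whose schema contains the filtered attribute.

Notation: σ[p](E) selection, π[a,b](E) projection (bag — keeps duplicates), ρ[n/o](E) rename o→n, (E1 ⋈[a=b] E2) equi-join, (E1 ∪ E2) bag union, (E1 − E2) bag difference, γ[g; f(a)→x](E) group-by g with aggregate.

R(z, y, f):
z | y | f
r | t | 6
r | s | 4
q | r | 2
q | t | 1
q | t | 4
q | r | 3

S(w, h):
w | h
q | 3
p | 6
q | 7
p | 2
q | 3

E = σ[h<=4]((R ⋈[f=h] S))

σ filters on h, owned by the right side.
E' = (R ⋈[f=h] σ[h<=4](S))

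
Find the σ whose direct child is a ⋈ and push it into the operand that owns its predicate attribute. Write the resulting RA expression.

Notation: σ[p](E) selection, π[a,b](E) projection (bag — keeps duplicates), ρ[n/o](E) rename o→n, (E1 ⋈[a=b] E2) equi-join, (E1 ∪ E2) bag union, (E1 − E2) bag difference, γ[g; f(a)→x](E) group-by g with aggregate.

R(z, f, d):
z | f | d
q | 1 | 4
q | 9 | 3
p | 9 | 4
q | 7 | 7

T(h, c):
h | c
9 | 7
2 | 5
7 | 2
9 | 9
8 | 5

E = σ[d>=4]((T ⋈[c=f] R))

σ filters on d, owned by the right side.
E' = (T ⋈[c=f] σ[d>=4](R))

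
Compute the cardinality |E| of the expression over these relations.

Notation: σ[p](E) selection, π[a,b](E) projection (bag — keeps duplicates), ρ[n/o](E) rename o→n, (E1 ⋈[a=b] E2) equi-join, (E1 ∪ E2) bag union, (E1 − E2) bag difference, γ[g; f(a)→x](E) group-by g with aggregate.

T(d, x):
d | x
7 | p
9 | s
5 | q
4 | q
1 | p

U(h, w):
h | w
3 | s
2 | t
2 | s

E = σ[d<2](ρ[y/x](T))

Subexpression sizes:
  T → 5
  ρ[y/x](T) → 5
  σ[d<2](ρ[y/x](T)) → 1

|E| = 1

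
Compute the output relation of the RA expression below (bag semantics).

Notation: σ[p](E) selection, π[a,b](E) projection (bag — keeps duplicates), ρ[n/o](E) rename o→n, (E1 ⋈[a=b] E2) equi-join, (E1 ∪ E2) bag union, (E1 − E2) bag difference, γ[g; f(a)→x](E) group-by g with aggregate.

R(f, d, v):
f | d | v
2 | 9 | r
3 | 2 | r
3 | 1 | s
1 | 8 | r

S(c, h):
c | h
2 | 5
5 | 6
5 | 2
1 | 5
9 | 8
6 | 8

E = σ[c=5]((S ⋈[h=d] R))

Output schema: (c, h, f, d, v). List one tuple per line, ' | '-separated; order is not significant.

Row counts bottom-up:
  S → 6
  R → 4
  (S ⋈[h=d] R) → 3
  σ[c=5]((S ⋈[h=d] R)) → 1

== RESULT ==
c | h | f | d | v
5 | 2 | 3 | 2 | r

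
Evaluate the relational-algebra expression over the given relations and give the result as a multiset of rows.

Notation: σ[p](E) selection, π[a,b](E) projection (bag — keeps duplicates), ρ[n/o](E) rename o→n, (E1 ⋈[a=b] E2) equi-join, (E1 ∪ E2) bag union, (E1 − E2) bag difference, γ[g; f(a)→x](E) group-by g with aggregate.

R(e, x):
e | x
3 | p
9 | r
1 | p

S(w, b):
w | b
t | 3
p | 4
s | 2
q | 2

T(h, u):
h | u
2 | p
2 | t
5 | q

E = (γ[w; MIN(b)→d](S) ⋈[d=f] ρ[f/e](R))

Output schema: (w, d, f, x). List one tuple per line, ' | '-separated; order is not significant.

Subexpression sizes:
  S → 4
  γ[w; MIN(b)→d](S) → 4
  R → 3
  ρ[f/e](R) → 3
  (γ[w; MIN(b)→d](S) ⋈[d=f] ρ[f/e](R)) → 1

== RESULT ==
w | d | f | x
t | 3 | 3 | p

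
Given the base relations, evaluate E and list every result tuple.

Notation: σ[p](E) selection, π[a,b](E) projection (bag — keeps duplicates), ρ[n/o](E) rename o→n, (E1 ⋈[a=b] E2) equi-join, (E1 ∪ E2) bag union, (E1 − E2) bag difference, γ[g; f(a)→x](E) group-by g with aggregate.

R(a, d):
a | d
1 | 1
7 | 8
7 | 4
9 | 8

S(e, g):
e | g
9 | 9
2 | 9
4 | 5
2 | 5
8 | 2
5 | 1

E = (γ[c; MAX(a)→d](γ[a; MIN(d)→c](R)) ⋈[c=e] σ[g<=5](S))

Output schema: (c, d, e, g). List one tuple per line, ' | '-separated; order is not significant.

Row counts bottom-up:
  R → 4
  γ[a; MIN(d)→c](R) → 3
  γ[c; MAX(a)→d](γ[a; MIN(d)→c](R)) → 3
  S → 6
  σ[g<=5](S) → 4
  (γ[c; MAX(a)→d](γ[a; MIN(d)→c](R)) ⋈[c=e] σ[g<=5](S)) → 2

== RESULT ==
c | d | e | g
4 | 7 | 4 | 5
8 | 9 | 8 | 2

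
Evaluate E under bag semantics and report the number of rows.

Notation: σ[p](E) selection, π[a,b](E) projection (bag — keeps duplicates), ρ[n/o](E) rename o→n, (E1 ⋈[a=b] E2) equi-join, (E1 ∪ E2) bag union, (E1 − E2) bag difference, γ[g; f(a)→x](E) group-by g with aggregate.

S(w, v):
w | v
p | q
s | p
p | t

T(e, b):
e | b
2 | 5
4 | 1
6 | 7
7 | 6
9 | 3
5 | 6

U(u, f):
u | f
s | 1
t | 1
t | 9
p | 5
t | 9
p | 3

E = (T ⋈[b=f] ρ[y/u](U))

Per-node cardinality:
  T → 6
  U → 6
  ρ[y/u](U) → 6
  (T ⋈[b=f] ρ[y/u](U)) → 4

|E| = 4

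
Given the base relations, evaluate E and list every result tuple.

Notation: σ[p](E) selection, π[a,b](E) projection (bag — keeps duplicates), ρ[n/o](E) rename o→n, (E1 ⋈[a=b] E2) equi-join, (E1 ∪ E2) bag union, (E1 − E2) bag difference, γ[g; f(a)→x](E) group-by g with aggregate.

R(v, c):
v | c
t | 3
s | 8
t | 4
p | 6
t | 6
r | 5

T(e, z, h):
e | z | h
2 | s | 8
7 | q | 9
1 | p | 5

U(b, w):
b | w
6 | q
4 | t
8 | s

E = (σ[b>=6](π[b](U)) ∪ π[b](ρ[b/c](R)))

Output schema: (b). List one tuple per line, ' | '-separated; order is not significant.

Row counts bottom-up:
  U → 3
  π[b](U) → 3
  σ[b>=6](π[b](U)) → 2
  R → 6
  ρ[b/c](R) → 6
  π[b](ρ[b/c](R)) → 6
  (σ[b>=6](π[b](U)) ∪ π[b](ρ[b/c](R))) → 8

== RESULT ==
b
3
4
5
6
6
6
8
8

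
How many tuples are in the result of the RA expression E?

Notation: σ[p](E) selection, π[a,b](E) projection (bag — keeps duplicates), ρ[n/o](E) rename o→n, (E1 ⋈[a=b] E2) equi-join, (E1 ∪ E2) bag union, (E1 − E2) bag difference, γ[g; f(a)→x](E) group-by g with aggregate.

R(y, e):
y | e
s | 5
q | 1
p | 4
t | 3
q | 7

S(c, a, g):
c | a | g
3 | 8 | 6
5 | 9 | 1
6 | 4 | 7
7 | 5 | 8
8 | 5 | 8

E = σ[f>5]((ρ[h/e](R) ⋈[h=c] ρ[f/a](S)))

Subexpression sizes:
  R → 5
  ρ[h/e](R) → 5
  S → 5
  ρ[f/a](S) → 5
  (ρ[h/e](R) ⋈[h=c] ρ[f/a](S)) → 3
  σ[f>5]((ρ[h/e](R) ⋈[h=c] ρ[f/a](S))) → 2

|E| = 2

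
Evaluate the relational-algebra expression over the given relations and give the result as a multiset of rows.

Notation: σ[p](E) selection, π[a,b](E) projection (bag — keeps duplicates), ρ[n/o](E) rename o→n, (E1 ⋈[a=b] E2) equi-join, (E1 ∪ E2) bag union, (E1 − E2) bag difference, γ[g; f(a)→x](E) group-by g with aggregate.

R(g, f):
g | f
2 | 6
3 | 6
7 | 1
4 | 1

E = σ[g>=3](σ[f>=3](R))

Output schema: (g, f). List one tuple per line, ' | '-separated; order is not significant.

Stepwise |·|:
  R → 4
  σ[f>=3](R) → 2
  σ[g>=3](σ[f>=3](R)) → 1

== RESULT ==
g | f
3 | 6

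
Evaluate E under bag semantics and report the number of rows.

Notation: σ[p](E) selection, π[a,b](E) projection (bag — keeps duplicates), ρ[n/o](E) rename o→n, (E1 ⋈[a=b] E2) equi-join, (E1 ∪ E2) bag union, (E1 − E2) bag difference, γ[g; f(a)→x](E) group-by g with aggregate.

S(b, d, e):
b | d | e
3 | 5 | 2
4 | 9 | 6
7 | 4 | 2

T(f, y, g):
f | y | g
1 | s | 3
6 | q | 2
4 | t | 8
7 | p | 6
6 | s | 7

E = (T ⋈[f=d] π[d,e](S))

Stepwise |·|:
  T → 5
  S → 3
  π[d,e](S) → 3
  (T ⋈[f=d] π[d,e](S)) → 1

|E| = 1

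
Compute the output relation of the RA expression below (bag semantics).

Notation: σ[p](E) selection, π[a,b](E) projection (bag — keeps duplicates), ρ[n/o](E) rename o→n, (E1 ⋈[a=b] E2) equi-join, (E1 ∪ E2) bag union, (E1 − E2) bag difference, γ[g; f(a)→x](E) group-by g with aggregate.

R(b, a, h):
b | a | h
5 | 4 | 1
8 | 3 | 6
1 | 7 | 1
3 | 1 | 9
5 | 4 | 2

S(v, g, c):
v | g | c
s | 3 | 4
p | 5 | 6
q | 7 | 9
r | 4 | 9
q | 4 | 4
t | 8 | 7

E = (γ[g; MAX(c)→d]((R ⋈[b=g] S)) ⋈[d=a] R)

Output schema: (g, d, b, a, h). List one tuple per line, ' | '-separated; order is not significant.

Stepwise |·|:
  R → 5
  S → 6
  (R ⋈[b=g] S) → 4
  γ[g; MAX(c)→d]((R ⋈[b=g] S)) → 3
  R → 5
  (γ[g; MAX(c)→d]((R ⋈[b=g] S)) ⋈[d=a] R) → 3

== RESULT ==
g | d | b | a | h
3 | 4 | 5 | 4 | 1
3 | 4 | 5 | 4 | 2
8 | 7 | 1 | 7 | 1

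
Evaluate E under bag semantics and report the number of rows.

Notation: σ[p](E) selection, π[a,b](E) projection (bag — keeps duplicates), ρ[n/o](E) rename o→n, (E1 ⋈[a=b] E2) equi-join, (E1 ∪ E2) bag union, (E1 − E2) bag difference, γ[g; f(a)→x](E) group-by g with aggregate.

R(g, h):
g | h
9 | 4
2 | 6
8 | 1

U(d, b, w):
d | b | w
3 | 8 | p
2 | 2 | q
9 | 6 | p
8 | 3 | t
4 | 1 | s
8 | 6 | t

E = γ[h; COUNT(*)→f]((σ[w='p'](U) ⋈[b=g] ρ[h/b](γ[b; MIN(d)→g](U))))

Row counts bottom-up:
  U → 6
  σ[w='p'](U) → 2
  U → 6
  γ[b; MIN(d)→g](U) → 5
  ρ[h/b](γ[b; MIN(d)→g](U)) → 5
  (σ[w='p'](U) ⋈[b=g] ρ[h/b](γ[b; MIN(d)→g](U))) → 2
  γ[h; COUNT(*)→f]((σ[w='p'](U) ⋈[b=g] ρ[h/b](γ[b; MIN(d)→g](U)))) → 2

|E| = 2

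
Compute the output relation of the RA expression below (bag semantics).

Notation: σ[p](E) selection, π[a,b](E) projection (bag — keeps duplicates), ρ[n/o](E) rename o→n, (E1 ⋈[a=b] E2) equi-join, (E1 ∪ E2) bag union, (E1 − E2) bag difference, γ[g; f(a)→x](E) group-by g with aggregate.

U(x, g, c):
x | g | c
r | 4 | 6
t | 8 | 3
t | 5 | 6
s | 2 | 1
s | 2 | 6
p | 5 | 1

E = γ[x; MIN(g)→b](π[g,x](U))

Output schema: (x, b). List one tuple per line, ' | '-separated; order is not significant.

Subexpression sizes:
  U → 6
  π[g,x](U) → 6
  γ[x; MIN(g)→b](π[g,x](U)) → 4

== RESULT ==
x | b
p | 5
r | 4
s | 2
t | 5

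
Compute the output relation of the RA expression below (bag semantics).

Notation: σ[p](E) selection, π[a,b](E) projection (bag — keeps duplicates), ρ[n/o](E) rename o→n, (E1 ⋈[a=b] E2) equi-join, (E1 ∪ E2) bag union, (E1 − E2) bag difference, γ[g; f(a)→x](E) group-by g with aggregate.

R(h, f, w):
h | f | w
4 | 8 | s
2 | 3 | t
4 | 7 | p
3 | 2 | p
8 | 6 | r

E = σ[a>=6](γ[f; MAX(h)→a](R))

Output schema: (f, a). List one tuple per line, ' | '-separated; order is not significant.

Row counts bottom-up:
  R → 5
  γ[f; MAX(h)→a](R) → 5
  σ[a>=6](γ[f; MAX(h)→a](R)) → 1

== RESULT ==
f | a
6 | 8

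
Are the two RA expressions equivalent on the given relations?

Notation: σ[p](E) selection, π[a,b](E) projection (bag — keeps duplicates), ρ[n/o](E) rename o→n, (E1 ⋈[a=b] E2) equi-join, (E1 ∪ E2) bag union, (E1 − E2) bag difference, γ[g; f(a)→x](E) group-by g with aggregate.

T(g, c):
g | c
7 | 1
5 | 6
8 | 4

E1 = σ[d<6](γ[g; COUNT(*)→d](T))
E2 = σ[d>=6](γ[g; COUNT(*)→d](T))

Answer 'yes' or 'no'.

E1 stepwise |·|:
  T → 3
  γ[g; COUNT(*)→d](T) → 3
  σ[d<6](γ[g; COUNT(*)→d](T)) → 3
E2 stepwise |·|:
  T → 3
  γ[g; COUNT(*)→d](T) → 3
  σ[d>=6](γ[g; COUNT(*)→d](T)) → 0

E1 result:
g | d
5 | 1
7 | 1
8 | 1
E2 result:
g | d
(0 rows)
Witness: (7, 1) appears 1× in E1 but 0× in E2.

no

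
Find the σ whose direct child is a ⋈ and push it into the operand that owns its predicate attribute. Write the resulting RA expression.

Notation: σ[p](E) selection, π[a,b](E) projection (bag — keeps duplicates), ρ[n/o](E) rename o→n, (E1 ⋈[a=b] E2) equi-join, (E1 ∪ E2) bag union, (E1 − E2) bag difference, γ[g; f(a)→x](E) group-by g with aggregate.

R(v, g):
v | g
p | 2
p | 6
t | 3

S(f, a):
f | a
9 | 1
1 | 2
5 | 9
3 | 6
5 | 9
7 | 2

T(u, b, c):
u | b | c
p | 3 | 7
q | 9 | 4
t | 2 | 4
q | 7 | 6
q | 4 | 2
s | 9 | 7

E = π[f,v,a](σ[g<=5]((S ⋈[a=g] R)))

σ filters on g, owned by the right side.
E' = π[f,v,a]((S ⋈[a=g] σ[g<=5](R)))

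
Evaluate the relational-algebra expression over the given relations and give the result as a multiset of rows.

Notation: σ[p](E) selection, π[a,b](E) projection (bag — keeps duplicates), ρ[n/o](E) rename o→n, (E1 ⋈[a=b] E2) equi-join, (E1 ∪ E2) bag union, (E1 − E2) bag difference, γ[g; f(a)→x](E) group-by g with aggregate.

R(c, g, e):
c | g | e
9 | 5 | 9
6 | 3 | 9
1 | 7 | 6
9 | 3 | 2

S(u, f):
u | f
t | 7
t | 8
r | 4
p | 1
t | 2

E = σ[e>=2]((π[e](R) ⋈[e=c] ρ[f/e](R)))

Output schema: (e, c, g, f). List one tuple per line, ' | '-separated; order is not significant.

Stepwise |·|:
  R → 4
  π[e](R) → 4
  R → 4
  ρ[f/e](R) → 4
  (π[e](R) ⋈[e=c] ρ[f/e](R)) → 5
  σ[e>=2]((π[e](R) ⋈[e=c] ρ[f/e](R))) → 5

== RESULT ==
e | c | g | f
6 | 6 | 3 | 9
9 | 9 | 3 | 2
9 | 9 | 3 | 2
9 | 9 | 5 | 9
9 | 9 | 5 | 9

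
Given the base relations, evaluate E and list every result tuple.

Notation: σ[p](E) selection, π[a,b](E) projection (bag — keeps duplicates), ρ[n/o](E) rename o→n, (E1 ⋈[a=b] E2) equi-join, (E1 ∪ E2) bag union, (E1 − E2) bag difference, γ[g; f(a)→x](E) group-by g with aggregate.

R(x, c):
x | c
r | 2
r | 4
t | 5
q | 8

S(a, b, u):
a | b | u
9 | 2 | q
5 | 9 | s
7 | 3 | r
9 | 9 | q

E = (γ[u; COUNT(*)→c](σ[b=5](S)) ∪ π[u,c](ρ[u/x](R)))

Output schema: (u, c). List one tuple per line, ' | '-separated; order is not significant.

Per-node cardinality:
  S → 4
  σ[b=5](S) → 0
  γ[u; COUNT(*)→c](σ[b=5](S)) → 0
  R → 4
  ρ[u/x](R) → 4
  π[u,c](ρ[u/x](R)) → 4
  (γ[u; COUNT(*)→c](σ[b=5](S)) ∪ π[u,c](ρ[u/x](R))) → 4

== RESULT ==
u | c
q | 8
r | 2
r | 4
t | 5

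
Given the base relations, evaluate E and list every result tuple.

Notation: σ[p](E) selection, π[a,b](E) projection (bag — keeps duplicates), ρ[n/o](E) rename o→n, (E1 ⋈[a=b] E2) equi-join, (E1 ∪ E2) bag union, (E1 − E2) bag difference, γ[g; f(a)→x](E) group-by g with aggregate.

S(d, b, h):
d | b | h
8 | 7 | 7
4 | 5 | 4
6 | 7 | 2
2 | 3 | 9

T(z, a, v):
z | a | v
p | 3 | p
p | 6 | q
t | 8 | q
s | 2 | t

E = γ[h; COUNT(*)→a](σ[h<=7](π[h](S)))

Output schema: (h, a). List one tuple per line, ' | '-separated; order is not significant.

Subexpression sizes:
  S → 4
  π[h](S) → 4
  σ[h<=7](π[h](S)) → 3
  γ[h; COUNT(*)→a](σ[h<=7](π[h](S))) → 3

== RESULT ==
h | a
2 | 1
4 | 1
7 | 1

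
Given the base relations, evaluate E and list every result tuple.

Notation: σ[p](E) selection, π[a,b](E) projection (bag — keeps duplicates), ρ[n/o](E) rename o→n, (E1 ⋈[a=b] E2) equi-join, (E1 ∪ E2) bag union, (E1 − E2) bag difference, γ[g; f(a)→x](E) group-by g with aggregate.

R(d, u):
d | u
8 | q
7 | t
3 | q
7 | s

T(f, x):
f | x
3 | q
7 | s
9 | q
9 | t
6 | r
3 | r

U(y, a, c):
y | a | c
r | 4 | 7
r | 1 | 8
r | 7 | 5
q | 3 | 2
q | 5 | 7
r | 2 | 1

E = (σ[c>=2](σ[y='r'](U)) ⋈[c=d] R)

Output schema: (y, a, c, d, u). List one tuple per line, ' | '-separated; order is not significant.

Stepwise |·|:
  U → 6
  σ[y='r'](U) → 4
  σ[c>=2](σ[y='r'](U)) → 3
  R → 4
  (σ[c>=2](σ[y='r'](U)) ⋈[c=d] R) → 3

== RESULT ==
y | a | c | d | u
r | 1 | 8 | 8 | q
r | 4 | 7 | 7 | s
r | 4 | 7 | 7 | t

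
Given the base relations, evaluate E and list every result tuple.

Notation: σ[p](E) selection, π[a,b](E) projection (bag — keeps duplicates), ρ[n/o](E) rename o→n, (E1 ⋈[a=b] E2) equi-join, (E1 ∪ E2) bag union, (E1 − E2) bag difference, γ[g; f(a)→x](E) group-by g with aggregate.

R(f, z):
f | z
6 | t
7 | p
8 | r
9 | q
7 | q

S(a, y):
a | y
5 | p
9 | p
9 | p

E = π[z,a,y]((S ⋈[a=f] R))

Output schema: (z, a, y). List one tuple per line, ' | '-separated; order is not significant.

Per-node cardinality:
  S → 3
  R → 5
  (S ⋈[a=f] R) → 2
  π[z,a,y]((S ⋈[a=f] R)) → 2

== RESULT ==
z | a | y
q | 9 | p
q | 9 | p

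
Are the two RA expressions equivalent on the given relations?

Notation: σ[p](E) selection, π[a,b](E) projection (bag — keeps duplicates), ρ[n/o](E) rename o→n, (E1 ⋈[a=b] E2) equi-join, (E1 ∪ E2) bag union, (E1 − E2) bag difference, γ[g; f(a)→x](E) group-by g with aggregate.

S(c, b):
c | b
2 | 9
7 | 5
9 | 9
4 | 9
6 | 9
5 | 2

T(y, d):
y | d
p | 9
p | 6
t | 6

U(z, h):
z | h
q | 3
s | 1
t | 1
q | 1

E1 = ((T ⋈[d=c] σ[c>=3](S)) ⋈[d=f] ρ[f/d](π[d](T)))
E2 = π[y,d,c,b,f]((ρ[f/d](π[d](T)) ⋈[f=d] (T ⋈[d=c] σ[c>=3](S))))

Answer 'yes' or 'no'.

E1 row counts bottom-up:
  T → 3
  S → 6
  σ[c>=3](S) → 5
  (T ⋈[d=c] σ[c>=3](S)) → 3
  T → 3
  π[d](T) → 3
  ρ[f/d](π[d](T)) → 3
  ((T ⋈[d=c] σ[c>=3](S)) ⋈[d=f] ρ[f/d](π[d](T))) → 5
E2 row counts bottom-up:
  T → 3
  π[d](T) → 3
  ρ[f/d](π[d](T)) → 3
  T → 3
  S → 6
  σ[c>=3](S) → 5
  (T ⋈[d=c] σ[c>=3](S)) → 3
  (ρ[f/d](π[d](T)) ⋈[f=d] (T ⋈[d=c] σ[c>=3](S))) → 5
  π[y,d,c,b,f]((ρ[f/d](π[d](T)) ⋈[f=d] (T ⋈[d=c] σ[c>=3](S)))) → 5

E1 and E2 produce the same multiset:
y | d | c | b | f
p | 6 | 6 | 9 | 6
p | 6 | 6 | 9 | 6
p | 9 | 9 | 9 | 9
t | 6 | 6 | 9 | 6
t | 6 | 6 | 9 | 6

yes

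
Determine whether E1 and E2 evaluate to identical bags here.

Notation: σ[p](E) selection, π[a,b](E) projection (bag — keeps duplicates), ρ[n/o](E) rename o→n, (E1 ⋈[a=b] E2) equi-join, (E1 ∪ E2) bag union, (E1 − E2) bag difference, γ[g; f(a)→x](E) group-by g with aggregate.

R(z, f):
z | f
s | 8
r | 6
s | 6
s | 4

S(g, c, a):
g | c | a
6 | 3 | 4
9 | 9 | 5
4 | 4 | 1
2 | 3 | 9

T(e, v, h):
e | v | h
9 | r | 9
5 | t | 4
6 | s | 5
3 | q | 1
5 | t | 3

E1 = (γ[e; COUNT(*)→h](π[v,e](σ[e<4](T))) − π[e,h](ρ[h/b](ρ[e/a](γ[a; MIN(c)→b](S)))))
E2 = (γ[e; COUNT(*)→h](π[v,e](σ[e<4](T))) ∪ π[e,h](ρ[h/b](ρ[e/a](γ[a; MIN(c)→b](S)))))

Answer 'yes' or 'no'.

E1 subexpression sizes:
  T → 5
  σ[e<4](T) → 1
  π[v,e](σ[e<4](T)) → 1
  γ[e; COUNT(*)→h](π[v,e](σ[e<4](T))) → 1
  S → 4
  γ[a; MIN(c)→b](S) → 4
  ρ[e/a](γ[a; MIN(c)→b](S)) → 4
  ρ[h/b](ρ[e/a](γ[a; MIN(c)→b](S))) → 4
  π[e,h](ρ[h/b](ρ[e/a](γ[a; MIN(c)→b](S)))) → 4
  (γ[e; COUNT(*)→h](π[v,e](σ[e<4](T))) − π[e,h](ρ[h/b](ρ[e/a](γ[a; MIN(c)→b](S))))) → 1
E2 subexpression sizes:
  T → 5
  σ[e<4](T) → 1
  π[v,e](σ[e<4](T)) → 1
  γ[e; COUNT(*)→h](π[v,e](σ[e<4](T))) → 1
  S → 4
  γ[a; MIN(c)→b](S) → 4
  ρ[e/a](γ[a; MIN(c)→b](S)) → 4
  ρ[h/b](ρ[e/a](γ[a; MIN(c)→b](S))) → 4
  π[e,h](ρ[h/b](ρ[e/a](γ[a; MIN(c)→b](S)))) → 4
  (γ[e; COUNT(*)→h](π[v,e](σ[e<4](T))) ∪ π[e,h](ρ[h/b](ρ[e/a](γ[a; MIN(c)→b](S))))) → 5

E1 result:
e | h
3 | 1
E2 result:
e | h
1 | 4
3 | 1
4 | 3
5 | 9
9 | 3
Witness: (9, 3) appears 0× in E1 but 1× in E2.

no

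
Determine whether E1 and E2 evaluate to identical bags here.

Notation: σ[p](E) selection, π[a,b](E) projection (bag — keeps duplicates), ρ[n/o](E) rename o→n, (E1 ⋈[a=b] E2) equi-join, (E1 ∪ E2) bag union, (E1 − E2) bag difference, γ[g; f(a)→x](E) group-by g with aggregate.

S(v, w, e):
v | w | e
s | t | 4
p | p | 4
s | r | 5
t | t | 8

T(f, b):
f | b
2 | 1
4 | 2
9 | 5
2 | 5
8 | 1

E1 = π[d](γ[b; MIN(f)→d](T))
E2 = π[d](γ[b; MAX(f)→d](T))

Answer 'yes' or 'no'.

E1 row counts bottom-up:
  T → 5
  γ[b; MIN(f)→d](T) → 3
  π[d](γ[b; MIN(f)→d](T)) → 3
E2 row counts bottom-up:
  T → 5
  γ[b; MAX(f)→d](T) → 3
  π[d](γ[b; MAX(f)→d](T)) → 3

E1 result:
d
2
2
4
E2 result:
d
4
8
9
Witness: (2,) appears 2× in E1 but 0× in E2.

no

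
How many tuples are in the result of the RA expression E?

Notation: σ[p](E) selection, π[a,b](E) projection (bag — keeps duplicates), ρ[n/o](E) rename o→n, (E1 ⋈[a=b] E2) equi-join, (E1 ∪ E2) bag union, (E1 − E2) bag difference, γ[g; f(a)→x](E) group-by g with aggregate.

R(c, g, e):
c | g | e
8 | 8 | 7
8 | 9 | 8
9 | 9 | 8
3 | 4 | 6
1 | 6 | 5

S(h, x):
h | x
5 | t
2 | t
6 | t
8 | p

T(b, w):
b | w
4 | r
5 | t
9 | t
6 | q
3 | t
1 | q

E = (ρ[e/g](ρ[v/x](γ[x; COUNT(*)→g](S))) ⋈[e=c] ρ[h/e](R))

Subexpression sizes:
  S → 4
  γ[x; COUNT(*)→g](S) → 2
  ρ[v/x](γ[x; COUNT(*)→g](S)) → 2
  ρ[e/g](ρ[v/x](γ[x; COUNT(*)→g](S))) → 2
  R → 5
  ρ[h/e](R) → 5
  (ρ[e/g](ρ[v/x](γ[x; COUNT(*)→g](S))) ⋈[e=c] ρ[h/e](R)) → 2

|E| = 2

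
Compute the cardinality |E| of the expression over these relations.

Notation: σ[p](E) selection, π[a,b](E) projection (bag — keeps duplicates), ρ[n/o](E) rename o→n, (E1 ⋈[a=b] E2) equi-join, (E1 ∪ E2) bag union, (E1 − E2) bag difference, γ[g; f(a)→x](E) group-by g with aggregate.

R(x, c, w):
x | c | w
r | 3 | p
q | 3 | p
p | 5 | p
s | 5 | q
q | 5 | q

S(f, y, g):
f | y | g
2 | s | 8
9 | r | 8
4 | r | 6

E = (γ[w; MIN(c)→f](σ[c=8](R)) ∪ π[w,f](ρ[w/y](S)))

Stepwise |·|:
  R → 5
  σ[c=8](R) → 0
  γ[w; MIN(c)→f](σ[c=8](R)) → 0
  S → 3
  ρ[w/y](S) → 3
  π[w,f](ρ[w/y](S)) → 3
  (γ[w; MIN(c)→f](σ[c=8](R)) ∪ π[w,f](ρ[w/y](S))) → 3

|E| = 3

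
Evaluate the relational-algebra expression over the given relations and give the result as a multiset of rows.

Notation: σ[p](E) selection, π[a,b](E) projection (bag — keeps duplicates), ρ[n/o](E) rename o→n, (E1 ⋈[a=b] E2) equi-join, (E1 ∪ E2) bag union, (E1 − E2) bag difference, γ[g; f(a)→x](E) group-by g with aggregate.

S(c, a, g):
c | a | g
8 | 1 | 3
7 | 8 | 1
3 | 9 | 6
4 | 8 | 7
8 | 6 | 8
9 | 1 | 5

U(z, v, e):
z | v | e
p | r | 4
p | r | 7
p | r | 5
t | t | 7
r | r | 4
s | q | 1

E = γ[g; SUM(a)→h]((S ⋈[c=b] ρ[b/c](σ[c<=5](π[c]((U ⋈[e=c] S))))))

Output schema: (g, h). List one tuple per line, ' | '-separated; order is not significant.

Subexpression sizes:
  S → 6
  U → 6
  S → 6
  (U ⋈[e=c] S) → 4
  π[c]((U ⋈[e=c] S)) → 4
  σ[c<=5](π[c]((U ⋈[e=c] S))) → 2
  ρ[b/c](σ[c<=5](π[c]((U ⋈[e=c] S)))) → 2
  (S ⋈[c=b] ρ[b/c](σ[c<=5](π[c]((U ⋈[e=c] S))))) → 2
  γ[g; SUM(a)→h]((S ⋈[c=b] ρ[b/c](σ[c<=5](π[c]((U ⋈[e=c] S)))))) → 1

== RESULT ==
g | h
7 | 16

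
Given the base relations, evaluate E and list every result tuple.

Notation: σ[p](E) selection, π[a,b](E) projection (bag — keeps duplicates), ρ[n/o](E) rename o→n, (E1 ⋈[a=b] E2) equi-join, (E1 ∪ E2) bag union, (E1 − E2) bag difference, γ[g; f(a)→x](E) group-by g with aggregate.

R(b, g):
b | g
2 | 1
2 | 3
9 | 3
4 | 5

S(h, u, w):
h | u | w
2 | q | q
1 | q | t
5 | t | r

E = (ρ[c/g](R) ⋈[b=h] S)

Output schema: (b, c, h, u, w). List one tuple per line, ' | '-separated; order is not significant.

Per-node cardinality:
  R → 4
  ρ[c/g](R) → 4
  S → 3
  (ρ[c/g](R) ⋈[b=h] S) → 2

== RESULT ==
b | c | h | u | w
2 | 1 | 2 | q | q
2 | 3 | 2 | q | q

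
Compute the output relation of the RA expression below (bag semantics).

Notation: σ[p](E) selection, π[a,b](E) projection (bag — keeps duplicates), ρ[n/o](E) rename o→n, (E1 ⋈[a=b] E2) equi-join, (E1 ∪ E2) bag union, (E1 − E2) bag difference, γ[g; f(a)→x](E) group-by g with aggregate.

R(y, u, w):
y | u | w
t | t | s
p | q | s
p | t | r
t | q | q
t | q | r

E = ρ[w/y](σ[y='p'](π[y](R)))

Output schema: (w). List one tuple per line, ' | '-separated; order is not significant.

Row counts bottom-up:
  R → 5
  π[y](R) → 5
  σ[y='p'](π[y](R)) → 2
  ρ[w/y](σ[y='p'](π[y](R))) → 2

== RESULT ==
w
p
p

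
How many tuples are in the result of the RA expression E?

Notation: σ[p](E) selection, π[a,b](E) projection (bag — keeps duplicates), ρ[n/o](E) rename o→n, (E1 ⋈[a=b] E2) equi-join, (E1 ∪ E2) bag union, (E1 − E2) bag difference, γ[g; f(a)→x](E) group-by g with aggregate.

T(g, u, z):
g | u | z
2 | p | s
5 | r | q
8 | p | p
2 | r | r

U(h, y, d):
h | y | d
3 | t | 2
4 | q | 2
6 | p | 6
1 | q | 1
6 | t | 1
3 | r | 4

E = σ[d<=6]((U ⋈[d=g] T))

Row counts bottom-up:
  U → 6
  T → 4
  (U ⋈[d=g] T) → 4
  σ[d<=6]((U ⋈[d=g] T)) → 4

|E| = 4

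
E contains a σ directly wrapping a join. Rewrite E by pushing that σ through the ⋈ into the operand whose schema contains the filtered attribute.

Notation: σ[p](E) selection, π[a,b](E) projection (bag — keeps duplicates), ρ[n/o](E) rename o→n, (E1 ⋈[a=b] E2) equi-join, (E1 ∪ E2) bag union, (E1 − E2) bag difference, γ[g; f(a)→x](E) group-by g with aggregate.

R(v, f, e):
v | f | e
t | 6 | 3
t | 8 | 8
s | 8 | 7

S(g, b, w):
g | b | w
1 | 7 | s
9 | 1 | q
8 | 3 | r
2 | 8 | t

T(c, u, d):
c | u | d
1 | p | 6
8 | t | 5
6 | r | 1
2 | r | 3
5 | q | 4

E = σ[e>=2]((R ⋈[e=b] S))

σ filters on e, owned by the left side.
E' = (σ[e>=2](R) ⋈[e=b] S)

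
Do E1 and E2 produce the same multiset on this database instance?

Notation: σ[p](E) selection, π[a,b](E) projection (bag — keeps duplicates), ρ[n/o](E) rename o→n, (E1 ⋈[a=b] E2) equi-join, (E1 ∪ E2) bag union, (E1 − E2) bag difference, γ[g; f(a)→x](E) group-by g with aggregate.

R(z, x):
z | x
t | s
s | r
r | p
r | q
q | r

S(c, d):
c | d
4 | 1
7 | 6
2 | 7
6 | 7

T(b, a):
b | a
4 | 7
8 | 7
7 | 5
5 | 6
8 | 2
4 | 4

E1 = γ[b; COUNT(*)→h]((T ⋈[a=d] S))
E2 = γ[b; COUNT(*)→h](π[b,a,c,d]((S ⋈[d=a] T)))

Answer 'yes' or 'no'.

E1 per-node cardinality:
  T → 6
  S → 4
  (T ⋈[a=d] S) → 5
  γ[b; COUNT(*)→h]((T ⋈[a=d] S)) → 3
E2 per-node cardinality:
  S → 4
  T → 6
  (S ⋈[d=a] T) → 5
  π[b,a,c,d]((S ⋈[d=a] T)) → 5
  γ[b; COUNT(*)→h](π[b,a,c,d]((S ⋈[d=a] T))) → 3

E1 and E2 produce the same multiset:
b | h
4 | 2
5 | 1
8 | 2

yes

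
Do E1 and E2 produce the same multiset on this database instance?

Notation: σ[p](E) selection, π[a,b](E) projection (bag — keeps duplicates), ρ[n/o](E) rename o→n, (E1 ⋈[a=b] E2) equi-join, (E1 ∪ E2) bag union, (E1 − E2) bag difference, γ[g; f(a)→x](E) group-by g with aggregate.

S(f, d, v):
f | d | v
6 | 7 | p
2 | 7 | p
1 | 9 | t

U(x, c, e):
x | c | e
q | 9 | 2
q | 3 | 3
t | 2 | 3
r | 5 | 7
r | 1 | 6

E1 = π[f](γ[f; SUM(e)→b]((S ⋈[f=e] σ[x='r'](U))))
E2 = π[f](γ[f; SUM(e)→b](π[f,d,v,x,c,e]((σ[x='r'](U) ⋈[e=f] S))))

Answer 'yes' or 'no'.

E1 per-node cardinality:
  S → 3
  U → 5
  σ[x='r'](U) → 2
  (S ⋈[f=e] σ[x='r'](U)) → 1
  γ[f; SUM(e)→b]((S ⋈[f=e] σ[x='r'](U))) → 1
  π[f](γ[f; SUM(e)→b]((S ⋈[f=e] σ[x='r'](U)))) → 1
E2 per-node cardinality:
  U → 5
  σ[x='r'](U) → 2
  S → 3
  (σ[x='r'](U) ⋈[e=f] S) → 1
  π[f,d,v,x,c,e]((σ[x='r'](U) ⋈[e=f] S)) → 1
  γ[f; SUM(e)→b](π[f,d,v,x,c,e]((σ[x='r'](U) ⋈[e=f] S))) → 1
  π[f](γ[f; SUM(e)→b](π[f,d,v,x,c,e]((σ[x='r'](U) ⋈[e=f] S)))) → 1

E1 and E2 produce the same multiset:
f
6

yes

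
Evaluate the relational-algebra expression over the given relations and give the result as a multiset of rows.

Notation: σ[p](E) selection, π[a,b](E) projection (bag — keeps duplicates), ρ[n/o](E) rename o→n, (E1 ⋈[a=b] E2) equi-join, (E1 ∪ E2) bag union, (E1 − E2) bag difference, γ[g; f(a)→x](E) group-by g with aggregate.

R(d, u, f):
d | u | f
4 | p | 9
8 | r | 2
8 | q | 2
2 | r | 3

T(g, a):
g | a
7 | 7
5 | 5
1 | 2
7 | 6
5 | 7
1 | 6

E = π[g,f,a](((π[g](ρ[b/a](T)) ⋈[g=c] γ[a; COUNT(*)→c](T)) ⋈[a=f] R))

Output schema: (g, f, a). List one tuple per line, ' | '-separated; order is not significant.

Subexpression sizes:
  T → 6
  ρ[b/a](T) → 6
  π[g](ρ[b/a](T)) → 6
  T → 6
  γ[a; COUNT(*)→c](T) → 4
  (π[g](ρ[b/a](T)) ⋈[g=c] γ[a; COUNT(*)→c](T)) → 4
  R → 4
  ((π[g](ρ[b/a](T)) ⋈[g=c] γ[a; COUNT(*)→c](T)) ⋈[a=f] R) → 4
  π[g,f,a](((π[g](ρ[b/a](T)) ⋈[g=c] γ[a; COUNT(*)→c](T)) ⋈[a=f] R)) → 4

== RESULT ==
g | f | a
1 | 2 | 2
1 | 2 | 2
1 | 2 | 2
1 | 2 | 2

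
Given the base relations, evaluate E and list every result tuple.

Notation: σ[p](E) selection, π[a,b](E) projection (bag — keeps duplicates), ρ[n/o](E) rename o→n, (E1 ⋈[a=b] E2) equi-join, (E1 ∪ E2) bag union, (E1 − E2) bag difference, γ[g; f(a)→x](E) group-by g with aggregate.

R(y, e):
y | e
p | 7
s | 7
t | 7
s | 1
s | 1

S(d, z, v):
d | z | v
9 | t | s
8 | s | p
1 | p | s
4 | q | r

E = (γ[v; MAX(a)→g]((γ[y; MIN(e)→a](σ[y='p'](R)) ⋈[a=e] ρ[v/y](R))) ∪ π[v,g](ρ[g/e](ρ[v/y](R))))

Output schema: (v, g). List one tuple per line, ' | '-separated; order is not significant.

Row counts bottom-up:
  R → 5
  σ[y='p'](R) → 1
  γ[y; MIN(e)→a](σ[y='p'](R)) → 1
  R → 5
  ρ[v/y](R) → 5
  (γ[y; MIN(e)→a](σ[y='p'](R)) ⋈[a=e] ρ[v/y](R)) → 3
  γ[v; MAX(a)→g]((γ[y; MIN(e)→a](σ[y='p'](R)) ⋈[a=e] ρ[v/y](R))) → 3
  R → 5
  ρ[v/y](R) → 5
  ρ[g/e](ρ[v/y](R)) → 5
  π[v,g](ρ[g/e](ρ[v/y](R))) → 5
  (γ[v; MAX(a)→g]((γ[y; MIN(e)→a](σ[y='p'](R)) ⋈[a=e] ρ[v/y](R))) ∪ π[v,g](ρ[g/e](ρ[v/y](R)))) → 8

== RESULT ==
v | g
p | 7
p | 7
s | 1
s | 1
s | 7
s | 7
t | 7
t | 7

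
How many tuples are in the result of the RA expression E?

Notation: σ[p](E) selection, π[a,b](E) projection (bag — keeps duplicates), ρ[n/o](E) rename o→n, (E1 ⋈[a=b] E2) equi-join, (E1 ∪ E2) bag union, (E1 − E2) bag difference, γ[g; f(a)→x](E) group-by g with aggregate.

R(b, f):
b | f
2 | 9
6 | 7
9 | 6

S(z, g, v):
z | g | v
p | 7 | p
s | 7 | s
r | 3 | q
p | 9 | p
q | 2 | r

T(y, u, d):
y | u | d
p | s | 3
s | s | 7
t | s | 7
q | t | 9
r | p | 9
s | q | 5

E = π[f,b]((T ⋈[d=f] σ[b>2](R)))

Per-node cardinality:
  T → 6
  R → 3
  σ[b>2](R) → 2
  (T ⋈[d=f] σ[b>2](R)) → 2
  π[f,b]((T ⋈[d=f] σ[b>2](R))) → 2

|E| = 2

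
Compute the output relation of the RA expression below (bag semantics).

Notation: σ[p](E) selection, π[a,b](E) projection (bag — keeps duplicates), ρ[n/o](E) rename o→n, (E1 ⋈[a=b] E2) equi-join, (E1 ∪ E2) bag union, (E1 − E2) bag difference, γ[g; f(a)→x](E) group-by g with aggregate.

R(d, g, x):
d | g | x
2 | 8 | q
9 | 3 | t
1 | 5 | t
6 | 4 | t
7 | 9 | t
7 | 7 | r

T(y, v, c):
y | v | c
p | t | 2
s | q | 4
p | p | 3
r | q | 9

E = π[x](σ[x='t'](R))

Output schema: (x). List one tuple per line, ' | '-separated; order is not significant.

Stepwise |·|:
  R → 6
  σ[x='t'](R) → 4
  π[x](σ[x='t'](R)) → 4

== RESULT ==
x
t
t
t
t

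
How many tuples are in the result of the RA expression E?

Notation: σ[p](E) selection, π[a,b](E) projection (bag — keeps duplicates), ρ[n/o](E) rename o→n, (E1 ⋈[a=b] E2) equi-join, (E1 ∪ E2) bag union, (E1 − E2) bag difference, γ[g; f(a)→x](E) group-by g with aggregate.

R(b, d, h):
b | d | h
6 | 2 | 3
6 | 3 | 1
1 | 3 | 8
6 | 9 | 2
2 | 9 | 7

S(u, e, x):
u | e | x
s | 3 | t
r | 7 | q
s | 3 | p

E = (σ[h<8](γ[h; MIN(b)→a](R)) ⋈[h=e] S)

Row counts bottom-up:
  R → 5
  γ[h; MIN(b)→a](R) → 5
  σ[h<8](γ[h; MIN(b)→a](R)) → 4
  S → 3
  (σ[h<8](γ[h; MIN(b)→a](R)) ⋈[h=e] S) → 3

|E| = 3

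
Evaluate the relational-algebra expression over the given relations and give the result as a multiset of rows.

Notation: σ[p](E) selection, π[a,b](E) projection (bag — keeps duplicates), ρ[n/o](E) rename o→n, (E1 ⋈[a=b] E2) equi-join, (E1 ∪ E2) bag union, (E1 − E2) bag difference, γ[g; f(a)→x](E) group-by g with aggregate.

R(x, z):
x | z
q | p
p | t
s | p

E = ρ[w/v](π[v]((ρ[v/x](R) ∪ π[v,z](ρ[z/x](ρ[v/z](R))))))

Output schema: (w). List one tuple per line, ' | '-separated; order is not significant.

Row counts bottom-up:
  R → 3
  ρ[v/x](R) → 3
  R → 3
  ρ[v/z](R) → 3
  ρ[z/x](ρ[v/z](R)) → 3
  π[v,z](ρ[z/x](ρ[v/z](R))) → 3
  (ρ[v/x](R) ∪ π[v,z](ρ[z/x](ρ[v/z](R)))) → 6
  π[v]((ρ[v/x](R) ∪ π[v,z](ρ[z/x](ρ[v/z](R))))) → 6
  ρ[w/v](π[v]((ρ[v/x](R) ∪ π[v,z](ρ[z/x](ρ[v/z](R)))))) → 6

== RESULT ==
w
p
p
p
q
s
t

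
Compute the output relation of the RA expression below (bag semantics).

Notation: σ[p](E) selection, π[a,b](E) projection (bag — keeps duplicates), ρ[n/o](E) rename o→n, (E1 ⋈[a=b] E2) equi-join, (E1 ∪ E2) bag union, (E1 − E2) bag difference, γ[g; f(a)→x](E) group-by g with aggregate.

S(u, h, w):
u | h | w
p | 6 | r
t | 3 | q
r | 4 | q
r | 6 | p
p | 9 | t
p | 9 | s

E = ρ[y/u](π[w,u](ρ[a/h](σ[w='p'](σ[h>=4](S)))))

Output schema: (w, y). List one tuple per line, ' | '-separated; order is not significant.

Row counts bottom-up:
  S → 6
  σ[h>=4](S) → 5
  σ[w='p'](σ[h>=4](S)) → 1
  ρ[a/h](σ[w='p'](σ[h>=4](S))) → 1
  π[w,u](ρ[a/h](σ[w='p'](σ[h>=4](S)))) → 1
  ρ[y/u](π[w,u](ρ[a/h](σ[w='p'](σ[h>=4](S))))) → 1

== RESULT ==
w | y
p | r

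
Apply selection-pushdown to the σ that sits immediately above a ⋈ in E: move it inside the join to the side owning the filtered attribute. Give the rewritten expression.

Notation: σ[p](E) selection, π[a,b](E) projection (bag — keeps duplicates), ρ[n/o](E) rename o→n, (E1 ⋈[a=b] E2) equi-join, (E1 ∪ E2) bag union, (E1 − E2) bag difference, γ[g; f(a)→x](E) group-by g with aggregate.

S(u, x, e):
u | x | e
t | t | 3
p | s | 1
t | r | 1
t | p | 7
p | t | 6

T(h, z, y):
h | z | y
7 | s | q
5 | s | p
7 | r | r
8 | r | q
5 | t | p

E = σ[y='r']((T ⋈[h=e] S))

σ filters on y, owned by the left side.
E' = (σ[y='r'](T) ⋈[h=e] S)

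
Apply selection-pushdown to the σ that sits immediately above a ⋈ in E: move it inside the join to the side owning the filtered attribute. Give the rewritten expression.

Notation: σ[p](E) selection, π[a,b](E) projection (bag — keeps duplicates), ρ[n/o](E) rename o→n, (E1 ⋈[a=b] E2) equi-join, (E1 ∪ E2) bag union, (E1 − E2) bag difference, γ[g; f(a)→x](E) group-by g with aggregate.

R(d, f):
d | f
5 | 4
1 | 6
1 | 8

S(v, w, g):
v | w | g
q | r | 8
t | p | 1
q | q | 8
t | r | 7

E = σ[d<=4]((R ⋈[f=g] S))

σ filters on d, owned by the left side.
E' = (σ[d<=4](R) ⋈[f=g] S)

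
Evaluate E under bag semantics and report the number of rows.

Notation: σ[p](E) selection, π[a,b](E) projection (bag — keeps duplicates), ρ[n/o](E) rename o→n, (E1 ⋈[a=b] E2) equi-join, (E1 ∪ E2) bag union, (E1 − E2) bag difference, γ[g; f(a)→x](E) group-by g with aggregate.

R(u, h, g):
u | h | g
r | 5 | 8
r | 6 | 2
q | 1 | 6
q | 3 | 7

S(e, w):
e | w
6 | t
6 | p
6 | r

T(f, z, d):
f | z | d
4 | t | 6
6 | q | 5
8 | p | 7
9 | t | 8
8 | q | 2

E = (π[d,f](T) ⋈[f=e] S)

Per-node cardinality:
  T → 5
  π[d,f](T) → 5
  S → 3
  (π[d,f](T) ⋈[f=e] S) → 3

|E| = 3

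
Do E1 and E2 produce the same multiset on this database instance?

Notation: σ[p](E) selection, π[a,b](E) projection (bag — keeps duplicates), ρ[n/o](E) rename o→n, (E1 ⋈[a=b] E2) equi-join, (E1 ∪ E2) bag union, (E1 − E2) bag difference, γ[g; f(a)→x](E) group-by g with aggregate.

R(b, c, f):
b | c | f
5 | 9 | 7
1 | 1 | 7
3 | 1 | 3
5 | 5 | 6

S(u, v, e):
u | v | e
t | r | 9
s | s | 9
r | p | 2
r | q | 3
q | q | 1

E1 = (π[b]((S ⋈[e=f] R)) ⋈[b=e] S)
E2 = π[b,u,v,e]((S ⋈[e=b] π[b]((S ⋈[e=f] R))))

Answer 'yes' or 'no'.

E1 per-node cardinality:
  S → 5
  R → 4
  (S ⋈[e=f] R) → 1
  π[b]((S ⋈[e=f] R)) → 1
  S → 5
  (π[b]((S ⋈[e=f] R)) ⋈[b=e] S) → 1
E2 per-node cardinality:
  S → 5
  S → 5
  R → 4
  (S ⋈[e=f] R) → 1
  π[b]((S ⋈[e=f] R)) → 1
  (S ⋈[e=b] π[b]((S ⋈[e=f] R))) → 1
  π[b,u,v,e]((S ⋈[e=b] π[b]((S ⋈[e=f] R)))) → 1

E1 and E2 produce the same multiset:
b | u | v | e
3 | r | q | 3

yes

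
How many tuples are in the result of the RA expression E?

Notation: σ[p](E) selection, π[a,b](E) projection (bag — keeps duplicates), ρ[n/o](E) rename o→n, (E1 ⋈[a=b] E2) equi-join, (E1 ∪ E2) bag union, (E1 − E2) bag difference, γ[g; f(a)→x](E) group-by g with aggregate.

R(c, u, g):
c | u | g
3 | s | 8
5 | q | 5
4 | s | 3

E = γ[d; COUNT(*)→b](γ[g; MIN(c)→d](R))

Subexpression sizes:
  R → 3
  γ[g; MIN(c)→d](R) → 3
  γ[d; COUNT(*)→b](γ[g; MIN(c)→d](R)) → 3

|E| = 3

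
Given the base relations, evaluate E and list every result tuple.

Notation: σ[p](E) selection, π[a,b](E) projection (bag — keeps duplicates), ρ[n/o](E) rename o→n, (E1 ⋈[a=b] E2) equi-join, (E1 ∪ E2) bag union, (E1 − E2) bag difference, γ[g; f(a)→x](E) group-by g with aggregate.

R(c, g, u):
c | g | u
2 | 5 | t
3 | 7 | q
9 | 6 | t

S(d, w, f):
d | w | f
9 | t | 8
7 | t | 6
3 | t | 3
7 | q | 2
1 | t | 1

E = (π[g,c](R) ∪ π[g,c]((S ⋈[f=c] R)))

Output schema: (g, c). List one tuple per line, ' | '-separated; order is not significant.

Per-node cardinality:
  R → 3
  π[g,c](R) → 3
  S → 5
  R → 3
  (S ⋈[f=c] R) → 2
  π[g,c]((S ⋈[f=c] R)) → 2
  (π[g,c](R) ∪ π[g,c]((S ⋈[f=c] R))) → 5

== RESULT ==
g | c
5 | 2
5 | 2
6 | 9
7 | 3
7 | 3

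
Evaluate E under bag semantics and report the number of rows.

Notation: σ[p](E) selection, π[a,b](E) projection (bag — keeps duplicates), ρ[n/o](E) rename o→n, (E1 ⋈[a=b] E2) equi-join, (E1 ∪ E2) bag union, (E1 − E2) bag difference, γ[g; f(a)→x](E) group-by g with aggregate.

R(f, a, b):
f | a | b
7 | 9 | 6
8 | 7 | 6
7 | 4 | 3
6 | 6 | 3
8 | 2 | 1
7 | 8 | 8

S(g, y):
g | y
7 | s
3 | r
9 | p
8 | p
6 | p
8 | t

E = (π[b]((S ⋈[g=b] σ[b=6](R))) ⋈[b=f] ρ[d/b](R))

Row counts bottom-up:
  S → 6
  R → 6
  σ[b=6](R) → 2
  (S ⋈[g=b] σ[b=6](R)) → 2
  π[b]((S ⋈[g=b] σ[b=6](R))) → 2
  R → 6
  ρ[d/b](R) → 6
  (π[b]((S ⋈[g=b] σ[b=6](R))) ⋈[b=f] ρ[d/b](R)) → 2

|E| = 2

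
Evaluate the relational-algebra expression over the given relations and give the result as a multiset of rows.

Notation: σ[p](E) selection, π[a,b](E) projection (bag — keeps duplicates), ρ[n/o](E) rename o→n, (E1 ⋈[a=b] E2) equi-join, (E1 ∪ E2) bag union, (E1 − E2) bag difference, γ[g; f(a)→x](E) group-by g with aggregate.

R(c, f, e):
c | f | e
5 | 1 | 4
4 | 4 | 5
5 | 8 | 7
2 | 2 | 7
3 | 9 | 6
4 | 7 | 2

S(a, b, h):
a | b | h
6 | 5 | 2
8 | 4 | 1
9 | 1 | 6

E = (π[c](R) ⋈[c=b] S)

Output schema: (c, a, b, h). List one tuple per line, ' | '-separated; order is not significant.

Row counts bottom-up:
  R → 6
  π[c](R) → 6
  S → 3
  (π[c](R) ⋈[c=b] S) → 4

== RESULT ==
c | a | b | h
4 | 8 | 4 | 1
4 | 8 | 4 | 1
5 | 6 | 5 | 2
5 | 6 | 5 | 2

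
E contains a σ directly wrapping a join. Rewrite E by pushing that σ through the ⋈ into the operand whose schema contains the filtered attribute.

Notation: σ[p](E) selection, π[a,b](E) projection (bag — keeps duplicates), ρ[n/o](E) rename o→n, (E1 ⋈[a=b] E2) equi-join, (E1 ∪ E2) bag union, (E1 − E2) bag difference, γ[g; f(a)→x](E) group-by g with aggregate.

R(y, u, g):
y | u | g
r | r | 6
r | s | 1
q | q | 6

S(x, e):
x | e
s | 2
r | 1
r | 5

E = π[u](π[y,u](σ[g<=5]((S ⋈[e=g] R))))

σ filters on g, owned by the right side.
E' = π[u](π[y,u]((S ⋈[e=g] σ[g<=5](R))))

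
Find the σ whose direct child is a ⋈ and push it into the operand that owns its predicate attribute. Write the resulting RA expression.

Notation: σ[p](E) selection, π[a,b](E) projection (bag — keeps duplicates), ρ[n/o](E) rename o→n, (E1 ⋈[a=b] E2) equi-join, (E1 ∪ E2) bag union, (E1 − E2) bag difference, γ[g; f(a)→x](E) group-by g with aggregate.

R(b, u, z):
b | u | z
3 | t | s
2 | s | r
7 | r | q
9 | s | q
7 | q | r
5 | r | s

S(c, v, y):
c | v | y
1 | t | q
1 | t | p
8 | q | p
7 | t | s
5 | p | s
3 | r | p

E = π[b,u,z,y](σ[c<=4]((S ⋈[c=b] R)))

σ filters on c, owned by the left side.
E' = π[b,u,z,y]((σ[c<=4](S) ⋈[c=b] R))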